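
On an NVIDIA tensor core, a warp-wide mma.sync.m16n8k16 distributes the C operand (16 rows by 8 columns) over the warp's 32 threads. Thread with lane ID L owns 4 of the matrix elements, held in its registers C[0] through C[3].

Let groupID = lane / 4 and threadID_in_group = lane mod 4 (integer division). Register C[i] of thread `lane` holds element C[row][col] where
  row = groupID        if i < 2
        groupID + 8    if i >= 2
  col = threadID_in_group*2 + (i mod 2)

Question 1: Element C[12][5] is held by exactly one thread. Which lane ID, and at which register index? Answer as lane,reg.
18,3

r=12→G=4,rhi=1  c=5→T=2,p=1
L=4*4+2=18  i=1*2+1=3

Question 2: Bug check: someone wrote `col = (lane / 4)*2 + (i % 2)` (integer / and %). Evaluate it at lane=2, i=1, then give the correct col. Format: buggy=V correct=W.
buggy=1 correct=5

`(lane / 4)*2 + (i % 2)`[2,1]->1
lane 2: gid=0 (2/4), tid=2 (2%4)
i=1: r=0+0=0, c=2*2+1=5
col: 1 vs 5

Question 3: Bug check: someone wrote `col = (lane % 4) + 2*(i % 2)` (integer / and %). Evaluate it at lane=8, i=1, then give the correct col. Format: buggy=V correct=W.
`(lane % 4) + 2*(i % 2)`[8,1]->2
8: g=2,t=0
[1] (2+0,0*2+1) = (2,1)
col: 2 vs 1

buggy=2 correct=1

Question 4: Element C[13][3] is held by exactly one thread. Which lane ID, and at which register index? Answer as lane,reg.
21,3

r:13=>grp=5,rB=1  c:3=>tig=1,lo=1
L=5*4+1=21  i=1*2+1=3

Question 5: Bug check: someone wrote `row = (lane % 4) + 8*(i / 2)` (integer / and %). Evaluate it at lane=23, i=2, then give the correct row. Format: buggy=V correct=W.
buggy=11 correct=13

`(lane % 4) + 8*(i / 2)`[23,2]=>11
L=23=>grp=23>>2=5, tig=23&3=3
[2]=>row 5+8=13  col 3·2+0=6
row: 11 vs 13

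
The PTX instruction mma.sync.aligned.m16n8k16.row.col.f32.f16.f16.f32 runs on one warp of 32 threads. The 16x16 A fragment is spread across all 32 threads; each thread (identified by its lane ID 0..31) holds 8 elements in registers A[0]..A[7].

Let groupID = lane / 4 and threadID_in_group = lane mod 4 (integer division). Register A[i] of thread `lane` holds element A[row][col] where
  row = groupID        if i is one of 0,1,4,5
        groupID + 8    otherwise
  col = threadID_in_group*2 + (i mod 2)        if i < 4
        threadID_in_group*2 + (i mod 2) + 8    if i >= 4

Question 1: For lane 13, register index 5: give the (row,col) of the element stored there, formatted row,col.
lane 13->13/4=3, 13 mod 4=1
i=5  r:3+0->3  c:2·1+1+8->11

3,11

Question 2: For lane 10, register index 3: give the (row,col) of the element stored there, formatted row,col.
10,5

10: gr=2,th=2
[3] (2+8,2*2+1+0) = (10,5)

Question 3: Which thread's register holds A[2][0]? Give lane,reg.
r:2=>grp=2,rB=0  c:0=>cB=0,tig=0,lo=0
L=2*4+0=8  i=0*4+0*2+0=0

8,0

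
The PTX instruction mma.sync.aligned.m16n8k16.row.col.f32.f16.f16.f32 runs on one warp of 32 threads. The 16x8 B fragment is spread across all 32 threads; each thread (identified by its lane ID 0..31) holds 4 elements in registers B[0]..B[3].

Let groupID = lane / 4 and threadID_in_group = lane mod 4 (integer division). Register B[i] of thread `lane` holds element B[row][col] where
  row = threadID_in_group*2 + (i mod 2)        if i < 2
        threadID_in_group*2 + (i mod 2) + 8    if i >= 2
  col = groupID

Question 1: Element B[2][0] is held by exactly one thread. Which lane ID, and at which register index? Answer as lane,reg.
1,0

c:0=>grp=0  r:2=>rB=0,tig=1,lo=0
L=0*4+1=1  i=0*2+0=0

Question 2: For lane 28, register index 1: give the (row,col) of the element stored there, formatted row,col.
1,7

L=28=>grp=28>>2=7, tig=28&3=0
[1]=>row 0·2+1+0=1  col grp=7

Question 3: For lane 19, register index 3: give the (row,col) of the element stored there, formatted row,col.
15,4

lane 19->19/4=4, 19 mod 4=3
i=3  r:2·3+1+8->15  c:4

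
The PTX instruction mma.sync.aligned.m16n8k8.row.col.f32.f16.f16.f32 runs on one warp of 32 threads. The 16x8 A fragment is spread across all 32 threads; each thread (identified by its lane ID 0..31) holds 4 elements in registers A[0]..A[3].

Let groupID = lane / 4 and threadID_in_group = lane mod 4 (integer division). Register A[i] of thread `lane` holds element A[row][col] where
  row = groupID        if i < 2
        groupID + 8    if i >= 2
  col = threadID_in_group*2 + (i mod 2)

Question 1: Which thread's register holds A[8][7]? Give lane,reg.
3,3

r=8⇒gr=0,Rb=1  c=7⇒th=3,odd=1
L=0*4+3=3  i=1*2+1=3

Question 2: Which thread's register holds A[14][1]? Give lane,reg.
24,3

r:14=>grp=6,rB=1  c:1=>tig=0,lo=1
L=6*4+0=24  i=1*2+1=3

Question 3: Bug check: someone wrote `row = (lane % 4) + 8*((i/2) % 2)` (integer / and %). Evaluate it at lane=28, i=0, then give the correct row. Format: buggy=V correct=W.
buggy=0 correct=7

`(lane % 4) + 8*((i/2) % 2)`[28,0]->0
28: gid=7,tid=0
[0] (7+0,0*2+0) = (7,0)
row: 0 vs 7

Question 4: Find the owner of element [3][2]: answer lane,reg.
13,0

r=3→G=3,rhi=0  c=2→T=1,p=0
L=3*4+1=13  i=0*2+0=0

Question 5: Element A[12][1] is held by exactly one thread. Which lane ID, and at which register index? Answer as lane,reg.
r: 12->gid=4,r8=1  c: 1->tid=0,i&1=1
L=4*4+0=16  i=1*2+1=3

16,3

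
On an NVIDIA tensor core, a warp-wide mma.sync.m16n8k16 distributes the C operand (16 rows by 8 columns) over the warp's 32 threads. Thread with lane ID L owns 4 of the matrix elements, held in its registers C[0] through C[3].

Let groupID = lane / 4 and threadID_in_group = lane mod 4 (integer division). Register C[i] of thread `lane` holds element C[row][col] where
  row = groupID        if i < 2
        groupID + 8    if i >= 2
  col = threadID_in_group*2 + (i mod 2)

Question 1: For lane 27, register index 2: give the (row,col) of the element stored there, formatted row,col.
14,6

lane 27: grp=6 (27/4), tig=3 (27%4)
i=2: r=6+8=14, c=3*2+0=6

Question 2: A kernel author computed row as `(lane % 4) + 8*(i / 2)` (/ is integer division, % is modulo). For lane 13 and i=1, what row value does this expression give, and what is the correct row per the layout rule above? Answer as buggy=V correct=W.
buggy=1 correct=3

`(lane % 4) + 8*(i / 2)`[13,1]->1
L=13->gid=13>>2=3, tid=13&3=1
[1]->row 3+0=3  col 1·2+1=3
row: 1 vs 3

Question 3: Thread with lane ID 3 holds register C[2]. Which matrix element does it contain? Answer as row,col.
3: grp=0,tig=3
[2] (0+8,3*2+0) = (8,6)

8,6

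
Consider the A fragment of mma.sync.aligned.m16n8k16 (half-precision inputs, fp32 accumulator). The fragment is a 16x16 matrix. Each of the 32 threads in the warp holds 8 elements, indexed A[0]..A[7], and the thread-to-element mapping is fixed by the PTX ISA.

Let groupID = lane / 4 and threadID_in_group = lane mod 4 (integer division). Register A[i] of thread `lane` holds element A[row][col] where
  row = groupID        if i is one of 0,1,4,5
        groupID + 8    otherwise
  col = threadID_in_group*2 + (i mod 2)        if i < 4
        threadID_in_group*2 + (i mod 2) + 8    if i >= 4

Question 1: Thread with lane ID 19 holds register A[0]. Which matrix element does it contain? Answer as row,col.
lane 19->19/4=4, 19 mod 4=3
i=0  r:4+0->4  c:2·3+0+0->6

4,6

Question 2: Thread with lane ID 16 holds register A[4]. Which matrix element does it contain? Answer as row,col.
4,8

lane 16: grp=4 (16/4), tig=0 (16%4)
i=4: r=4+0=4, c=0*2+0+8=8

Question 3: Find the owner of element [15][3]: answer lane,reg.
r=15⇒gr=7,Rb=1  c=3⇒Cb=0,th=1,odd=1
L=7*4+1=29  i=0*4+1*2+1=3

29,3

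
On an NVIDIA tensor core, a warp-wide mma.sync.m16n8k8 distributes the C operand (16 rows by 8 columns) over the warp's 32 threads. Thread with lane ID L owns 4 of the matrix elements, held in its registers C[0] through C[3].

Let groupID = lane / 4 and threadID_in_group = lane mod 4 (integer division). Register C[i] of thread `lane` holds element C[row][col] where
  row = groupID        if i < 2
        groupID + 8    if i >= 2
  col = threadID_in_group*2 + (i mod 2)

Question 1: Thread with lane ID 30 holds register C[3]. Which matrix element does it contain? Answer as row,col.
L=30->gid=30>>2=7, tid=30&3=2
[3]->row 7+8=15  col 2·2+1=5

15,5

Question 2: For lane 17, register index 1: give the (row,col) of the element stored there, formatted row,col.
4,3

lane 17->17/4=4, 17 mod 4=1
i=1  r:4+0->4  c:2·1+1->3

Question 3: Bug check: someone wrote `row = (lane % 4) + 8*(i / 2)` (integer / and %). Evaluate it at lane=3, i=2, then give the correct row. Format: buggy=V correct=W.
buggy=11 correct=8

`(lane % 4) + 8*(i / 2)`[3,2]->11
lane 3->3/4=0, 3 mod 4=3
i=2  r:0+8->8  c:2·3+0->6
row: 11 vs 8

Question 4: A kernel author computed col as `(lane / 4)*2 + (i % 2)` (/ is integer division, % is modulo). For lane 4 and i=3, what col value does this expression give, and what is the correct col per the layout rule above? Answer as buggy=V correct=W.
buggy=3 correct=1

`(lane / 4)*2 + (i % 2)`[4,3]⇒3
lane 4: gr=1 (4/4), th=0 (4%4)
i=3: r=1+8=9, c=0*2+1=1
col: 3 vs 1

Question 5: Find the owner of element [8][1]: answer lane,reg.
0,3

r=8⇒gr=0,Rb=1  c=1⇒th=0,odd=1
L=0*4+0=0  i=1*2+1=3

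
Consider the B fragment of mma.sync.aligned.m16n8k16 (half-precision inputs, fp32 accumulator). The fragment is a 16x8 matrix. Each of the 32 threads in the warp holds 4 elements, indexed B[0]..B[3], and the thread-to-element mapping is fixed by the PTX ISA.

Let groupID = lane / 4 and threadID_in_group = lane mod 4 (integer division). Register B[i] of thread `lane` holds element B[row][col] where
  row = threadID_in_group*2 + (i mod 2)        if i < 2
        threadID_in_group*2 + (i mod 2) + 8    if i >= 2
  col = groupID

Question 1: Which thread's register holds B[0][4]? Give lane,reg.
16,0

c:4=>grp=4  r:0=>rB=0,tig=0,lo=0
L=4*4+0=16  i=0*2+0=0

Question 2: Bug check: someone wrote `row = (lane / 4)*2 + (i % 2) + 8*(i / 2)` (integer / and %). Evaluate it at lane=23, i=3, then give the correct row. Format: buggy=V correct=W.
`(lane / 4)*2 + (i % 2) + 8*(i / 2)`[23,3]⇒19
23: gr=5,th=3
[3] (3*2+1+8,5) = (15,5)
row: 19 vs 15

buggy=19 correct=15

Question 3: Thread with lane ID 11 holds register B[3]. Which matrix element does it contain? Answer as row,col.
15,2

lane 11: g=2 (11/4), t=3 (11%4)
i=3: r=3*2+1+8=15, c=g=2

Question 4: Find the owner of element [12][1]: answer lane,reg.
c:1=>grp=1  r:12=>rB=1,tig=2,lo=0
L=1*4+2=6  i=1*2+0=2

6,2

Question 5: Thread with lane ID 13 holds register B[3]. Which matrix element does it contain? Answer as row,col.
L=13->gid=13>>2=3, tid=13&3=1
[3]->row 1·2+1+8=11  col gid=3

11,3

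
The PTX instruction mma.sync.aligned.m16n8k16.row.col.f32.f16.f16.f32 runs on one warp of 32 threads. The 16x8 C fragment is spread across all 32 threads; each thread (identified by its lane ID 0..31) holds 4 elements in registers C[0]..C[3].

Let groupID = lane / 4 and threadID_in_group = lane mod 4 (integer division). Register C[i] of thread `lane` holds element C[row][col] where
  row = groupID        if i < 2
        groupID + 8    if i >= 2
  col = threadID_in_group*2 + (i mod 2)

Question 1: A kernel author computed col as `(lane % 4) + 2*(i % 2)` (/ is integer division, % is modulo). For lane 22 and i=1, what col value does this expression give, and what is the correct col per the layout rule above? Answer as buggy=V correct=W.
buggy=4 correct=5

`(lane % 4) + 2*(i % 2)`[22,1]->4
22: g=5,t=2
[1] (5+0,2*2+1) = (5,5)
col: 4 vs 5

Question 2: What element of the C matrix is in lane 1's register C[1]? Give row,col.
lane 1⇒1/4=0, 1 mod 4=1
i=1  r:0+0⇒0  c:2·1+1⇒3

0,3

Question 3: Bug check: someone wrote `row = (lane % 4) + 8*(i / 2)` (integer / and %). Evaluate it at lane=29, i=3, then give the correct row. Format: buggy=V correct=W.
`(lane % 4) + 8*(i / 2)`[29,3]->9
lane 29: gid=7 (29/4), tid=1 (29%4)
i=3: r=7+8=15, c=1*2+1=3
row: 9 vs 15

buggy=9 correct=15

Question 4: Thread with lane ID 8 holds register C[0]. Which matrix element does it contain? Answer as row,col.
2,0

lane 8->8/4=2, 8 mod 4=0
i=0  r:2+0->2  c:2·0+0->0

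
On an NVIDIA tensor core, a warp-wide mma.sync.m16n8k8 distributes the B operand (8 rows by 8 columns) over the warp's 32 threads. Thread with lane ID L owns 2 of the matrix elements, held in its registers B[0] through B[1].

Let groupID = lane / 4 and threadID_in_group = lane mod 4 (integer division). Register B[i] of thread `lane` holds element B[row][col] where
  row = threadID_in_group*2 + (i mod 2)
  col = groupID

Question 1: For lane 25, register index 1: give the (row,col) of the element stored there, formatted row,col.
lane 25⇒25/4=6, 25 mod 4=1
i=1  r:2·1+1⇒3  c:6

3,6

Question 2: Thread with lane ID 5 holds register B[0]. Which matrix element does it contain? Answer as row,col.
2,1

lane 5: grp=1 (5/4), tig=1 (5%4)
i=0: r=1*2+0=2, c=grp=1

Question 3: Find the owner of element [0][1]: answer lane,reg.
c=1→G=1  r=0→T=0,p=0
L=1*4+0=4  i=0=0

4,0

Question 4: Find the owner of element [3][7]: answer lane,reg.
29,1

c: 7->gid=7  r: 3->tid=1,i&1=1
L=7*4+1=29  i=1=1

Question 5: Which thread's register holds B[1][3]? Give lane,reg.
12,1

c=3→G=3  r=1→T=0,p=1
L=3*4+0=12  i=1=1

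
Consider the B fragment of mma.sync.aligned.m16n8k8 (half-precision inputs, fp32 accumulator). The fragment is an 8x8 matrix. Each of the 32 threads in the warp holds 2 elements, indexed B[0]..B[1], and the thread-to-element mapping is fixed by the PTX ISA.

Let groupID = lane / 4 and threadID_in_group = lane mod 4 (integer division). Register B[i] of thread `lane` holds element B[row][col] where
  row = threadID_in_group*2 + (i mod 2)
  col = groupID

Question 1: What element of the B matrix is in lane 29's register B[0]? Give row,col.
2,7

lane 29: grp=7 (29/4), tig=1 (29%4)
i=0: r=1*2+0=2, c=grp=7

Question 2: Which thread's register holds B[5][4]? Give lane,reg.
18,1

c:4=>grp=4  r:5=>tig=2,lo=1
L=4*4+2=18  i=1=1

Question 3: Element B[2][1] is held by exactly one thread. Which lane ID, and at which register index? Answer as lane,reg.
c=1⇒gr=1  r=2⇒th=1,odd=0
L=1*4+1=5  i=0=0

5,0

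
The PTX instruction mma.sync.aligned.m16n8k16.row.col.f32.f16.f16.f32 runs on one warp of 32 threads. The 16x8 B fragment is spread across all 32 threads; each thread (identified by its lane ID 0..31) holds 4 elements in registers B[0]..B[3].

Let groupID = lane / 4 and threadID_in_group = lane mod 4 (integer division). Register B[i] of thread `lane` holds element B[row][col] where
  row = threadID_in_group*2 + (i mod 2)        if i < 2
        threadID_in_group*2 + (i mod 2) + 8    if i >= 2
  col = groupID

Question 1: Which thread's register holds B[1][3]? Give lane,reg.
12,1

c=3⇒gr=3  r=1⇒Rb=0,th=0,odd=1
L=3*4+0=12  i=0*2+1=1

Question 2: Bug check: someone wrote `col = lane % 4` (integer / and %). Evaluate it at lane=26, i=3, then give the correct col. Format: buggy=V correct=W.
`lane % 4`[26,3]⇒2
lane 26⇒26/4=6, 26 mod 4=2
i=3  r:2·2+1+8⇒13  c:6
col: 2 vs 6

buggy=2 correct=6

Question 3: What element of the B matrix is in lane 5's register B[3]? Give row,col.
11,1

lane 5⇒5/4=1, 5 mod 4=1
i=3  r:2·1+1+8⇒11  c:1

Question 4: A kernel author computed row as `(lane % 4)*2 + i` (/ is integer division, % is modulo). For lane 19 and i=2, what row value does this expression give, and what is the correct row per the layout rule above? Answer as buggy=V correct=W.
`(lane % 4)*2 + i`[19,2]->8
lane 19->19/4=4, 19 mod 4=3
i=2  r:2·3+0+8->14  c:4
row: 8 vs 14

buggy=8 correct=14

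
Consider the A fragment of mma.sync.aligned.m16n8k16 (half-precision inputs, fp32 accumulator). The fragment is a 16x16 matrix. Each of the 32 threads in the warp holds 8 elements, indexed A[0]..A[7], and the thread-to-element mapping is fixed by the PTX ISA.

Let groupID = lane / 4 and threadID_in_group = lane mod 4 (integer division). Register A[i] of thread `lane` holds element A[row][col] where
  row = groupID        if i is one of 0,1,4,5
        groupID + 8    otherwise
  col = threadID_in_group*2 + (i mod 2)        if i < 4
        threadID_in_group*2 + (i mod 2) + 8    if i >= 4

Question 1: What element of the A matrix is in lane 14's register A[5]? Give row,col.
3,13

lane 14=>14/4=3, 14 mod 4=2
i=5  r:3+0=>3  c:2·2+1+8=>13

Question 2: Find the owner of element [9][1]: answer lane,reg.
4,3

r=9⇒gr=1,Rb=1  c=1⇒Cb=0,th=0,odd=1
L=1*4+0=4  i=0*4+1*2+1=3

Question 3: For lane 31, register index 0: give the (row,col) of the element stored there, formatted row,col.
lane 31: G=7 (31/4), T=3 (31%4)
i=0: r=7+0=7, c=3*2+0+0=6

7,6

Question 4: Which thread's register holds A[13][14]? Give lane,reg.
r=13→G=5,rhi=1  c=14→chi=1,T=3,p=0
L=5*4+3=23  i=1*4+1*2+0=6

23,6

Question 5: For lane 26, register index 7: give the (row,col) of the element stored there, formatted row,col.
lane 26: grp=6 (26/4), tig=2 (26%4)
i=7: r=6+8=14, c=2*2+1+8=13

14,13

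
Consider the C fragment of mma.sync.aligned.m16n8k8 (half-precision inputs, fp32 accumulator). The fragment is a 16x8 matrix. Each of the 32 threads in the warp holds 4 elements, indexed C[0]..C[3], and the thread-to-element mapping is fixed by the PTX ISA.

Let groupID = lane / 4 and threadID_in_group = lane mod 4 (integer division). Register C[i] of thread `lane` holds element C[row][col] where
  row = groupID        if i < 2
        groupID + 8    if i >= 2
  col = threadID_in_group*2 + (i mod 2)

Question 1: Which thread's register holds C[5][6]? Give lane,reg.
23,0

r=5→G=5,rhi=0  c=6→T=3,p=0
L=5*4+3=23  i=0*2+0=0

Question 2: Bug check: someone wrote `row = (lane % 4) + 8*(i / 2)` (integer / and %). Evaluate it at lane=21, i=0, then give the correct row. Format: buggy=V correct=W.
buggy=1 correct=5

`(lane % 4) + 8*(i / 2)`[21,0]->1
21: g=5,t=1
[0] (5+0,1*2+0) = (5,2)
row: 1 vs 5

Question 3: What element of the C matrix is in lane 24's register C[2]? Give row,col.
14,0

24: gr=6,th=0
[2] (6+8,0*2+0) = (14,0)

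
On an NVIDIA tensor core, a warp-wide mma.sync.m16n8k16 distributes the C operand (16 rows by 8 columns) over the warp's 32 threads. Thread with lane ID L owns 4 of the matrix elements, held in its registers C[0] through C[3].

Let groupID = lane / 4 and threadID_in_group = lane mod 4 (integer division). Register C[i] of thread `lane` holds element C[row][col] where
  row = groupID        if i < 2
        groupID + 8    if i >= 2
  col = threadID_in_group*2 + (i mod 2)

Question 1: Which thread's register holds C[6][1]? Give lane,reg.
24,1

r=6⇒gr=6,Rb=0  c=1⇒th=0,odd=1
L=6*4+0=24  i=0*2+1=1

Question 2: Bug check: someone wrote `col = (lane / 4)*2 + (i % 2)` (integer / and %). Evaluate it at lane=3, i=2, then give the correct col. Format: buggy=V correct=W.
`(lane / 4)*2 + (i % 2)`[3,2]→0
3: G=0,T=3
[2] (0+8,3*2+0) = (8,6)
col: 0 vs 6

buggy=0 correct=6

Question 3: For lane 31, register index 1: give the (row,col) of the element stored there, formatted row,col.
7,7

L=31->g=31>>2=7, t=31&3=3
[1]->row 7+0=7  col 3·2+1=7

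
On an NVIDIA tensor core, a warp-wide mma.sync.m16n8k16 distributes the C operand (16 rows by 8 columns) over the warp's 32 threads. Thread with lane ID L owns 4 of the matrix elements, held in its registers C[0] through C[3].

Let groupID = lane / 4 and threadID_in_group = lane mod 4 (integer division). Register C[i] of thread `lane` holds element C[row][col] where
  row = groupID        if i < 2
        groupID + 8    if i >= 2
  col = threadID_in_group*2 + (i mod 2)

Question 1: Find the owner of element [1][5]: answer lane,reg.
6,1

r:1=>grp=1,rB=0  c:5=>tig=2,lo=1
L=1*4+2=6  i=0*2+1=1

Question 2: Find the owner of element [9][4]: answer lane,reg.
6,2

r=9⇒gr=1,Rb=1  c=4⇒th=2,odd=0
L=1*4+2=6  i=1*2+0=2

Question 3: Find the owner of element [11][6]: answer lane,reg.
15,2

r:11=>grp=3,rB=1  c:6=>tig=3,lo=0
L=3*4+3=15  i=1*2+0=2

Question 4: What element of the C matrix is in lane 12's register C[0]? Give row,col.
3,0

12: grp=3,tig=0
[0] (3+0,0*2+0) = (3,0)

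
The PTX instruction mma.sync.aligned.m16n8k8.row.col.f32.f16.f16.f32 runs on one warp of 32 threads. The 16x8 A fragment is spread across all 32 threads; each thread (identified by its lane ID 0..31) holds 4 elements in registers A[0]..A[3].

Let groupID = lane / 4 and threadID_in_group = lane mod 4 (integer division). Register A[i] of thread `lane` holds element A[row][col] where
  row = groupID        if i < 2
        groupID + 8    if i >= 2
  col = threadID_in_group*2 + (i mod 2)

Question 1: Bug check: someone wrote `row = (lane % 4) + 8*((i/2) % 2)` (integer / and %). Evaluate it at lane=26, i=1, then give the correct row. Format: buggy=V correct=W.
buggy=2 correct=6

`(lane % 4) + 8*((i/2) % 2)`[26,1]=>2
L=26=>grp=26>>2=6, tig=26&3=2
[1]=>row 6+0=6  col 2·2+1=5
row: 2 vs 6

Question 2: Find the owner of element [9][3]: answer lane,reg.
r=9→G=1,rhi=1  c=3→T=1,p=1
L=1*4+1=5  i=1*2+1=3

5,3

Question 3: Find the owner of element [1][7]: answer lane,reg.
r:1=>grp=1,rB=0  c:7=>tig=3,lo=1
L=1*4+3=7  i=0*2+1=1

7,1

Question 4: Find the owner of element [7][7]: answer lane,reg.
31,1

r: 7->gid=7,r8=0  c: 7->tid=3,i&1=1
L=7*4+3=31  i=0*2+1=1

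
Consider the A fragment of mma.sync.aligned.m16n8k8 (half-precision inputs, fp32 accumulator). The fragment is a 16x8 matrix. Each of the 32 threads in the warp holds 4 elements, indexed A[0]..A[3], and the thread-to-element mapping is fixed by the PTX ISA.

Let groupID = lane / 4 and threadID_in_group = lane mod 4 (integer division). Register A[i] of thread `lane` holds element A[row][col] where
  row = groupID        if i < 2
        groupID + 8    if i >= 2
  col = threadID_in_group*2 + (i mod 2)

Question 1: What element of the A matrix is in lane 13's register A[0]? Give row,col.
lane 13: gid=3 (13/4), tid=1 (13%4)
i=0: r=3+0=3, c=1*2+0=2

3,2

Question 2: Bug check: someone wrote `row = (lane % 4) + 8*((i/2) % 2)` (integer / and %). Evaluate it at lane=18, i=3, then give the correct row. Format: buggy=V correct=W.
`(lane % 4) + 8*((i/2) % 2)`[18,3]⇒10
lane 18⇒18/4=4, 18 mod 4=2
i=3  r:4+8⇒12  c:2·2+1⇒5
row: 10 vs 12

buggy=10 correct=12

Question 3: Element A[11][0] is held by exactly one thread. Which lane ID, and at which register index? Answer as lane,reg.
r=11⇒gr=3,Rb=1  c=0⇒th=0,odd=0
L=3*4+0=12  i=1*2+0=2

12,2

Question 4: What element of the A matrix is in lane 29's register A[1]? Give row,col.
7,3

L=29⇒gr=29>>2=7, th=29&3=1
[1]⇒row 7+0=7  col 1·2+1=3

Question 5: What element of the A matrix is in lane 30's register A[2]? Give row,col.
15,4

L=30->g=30>>2=7, t=30&3=2
[2]->row 7+8=15  col 2·2+0=4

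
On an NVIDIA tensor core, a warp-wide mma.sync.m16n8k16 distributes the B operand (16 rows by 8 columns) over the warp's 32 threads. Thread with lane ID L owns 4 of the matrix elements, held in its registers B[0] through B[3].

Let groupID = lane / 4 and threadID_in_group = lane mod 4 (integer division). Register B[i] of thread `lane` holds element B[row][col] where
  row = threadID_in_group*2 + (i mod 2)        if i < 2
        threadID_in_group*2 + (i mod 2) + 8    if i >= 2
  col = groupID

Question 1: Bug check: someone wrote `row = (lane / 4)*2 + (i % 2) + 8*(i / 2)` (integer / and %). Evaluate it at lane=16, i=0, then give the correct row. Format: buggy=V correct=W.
`(lane / 4)*2 + (i % 2) + 8*(i / 2)`[16,0]⇒8
L=16⇒gr=16>>2=4, th=16&3=0
[0]⇒row 0·2+0+0=0  col gr=4
row: 8 vs 0

buggy=8 correct=0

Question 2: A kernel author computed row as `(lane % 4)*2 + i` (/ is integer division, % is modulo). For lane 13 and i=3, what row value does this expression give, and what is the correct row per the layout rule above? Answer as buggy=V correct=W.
`(lane % 4)*2 + i`[13,3]->5
lane 13: g=3 (13/4), t=1 (13%4)
i=3: r=1*2+1+8=11, c=g=3
row: 5 vs 11

buggy=5 correct=11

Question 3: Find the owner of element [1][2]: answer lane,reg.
8,1

c:2=>grp=2  r:1=>rB=0,tig=0,lo=1
L=2*4+0=8  i=0*2+1=1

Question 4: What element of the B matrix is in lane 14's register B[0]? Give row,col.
4,3

L=14⇒gr=14>>2=3, th=14&3=2
[0]⇒row 2·2+0+0=4  col gr=3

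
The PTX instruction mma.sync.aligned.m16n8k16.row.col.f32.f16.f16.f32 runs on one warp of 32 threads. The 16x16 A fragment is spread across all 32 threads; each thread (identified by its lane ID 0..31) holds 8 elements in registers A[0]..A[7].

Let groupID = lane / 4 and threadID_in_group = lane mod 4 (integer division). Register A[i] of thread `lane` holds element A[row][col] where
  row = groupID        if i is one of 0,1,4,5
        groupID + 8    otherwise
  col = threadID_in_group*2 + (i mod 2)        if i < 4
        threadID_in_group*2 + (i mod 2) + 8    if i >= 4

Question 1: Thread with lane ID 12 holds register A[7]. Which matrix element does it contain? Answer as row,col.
lane 12: gr=3 (12/4), th=0 (12%4)
i=7: r=3+8=11, c=0*2+1+8=9

11,9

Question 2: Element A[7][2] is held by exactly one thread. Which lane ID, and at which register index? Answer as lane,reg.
r:7=>grp=7,rB=0  c:2=>cB=0,tig=1,lo=0
L=7*4+1=29  i=0*4+0*2+0=0

29,0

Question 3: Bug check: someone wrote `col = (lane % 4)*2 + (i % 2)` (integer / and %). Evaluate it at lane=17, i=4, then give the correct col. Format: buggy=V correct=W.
`(lane % 4)*2 + (i % 2)`[17,4]->2
lane 17->17/4=4, 17 mod 4=1
i=4  r:4+0->4  c:2·1+0+8->10
col: 2 vs 10

buggy=2 correct=10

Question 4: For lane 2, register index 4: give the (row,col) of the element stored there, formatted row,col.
0,12

lane 2: gid=0 (2/4), tid=2 (2%4)
i=4: r=0+0=0, c=2*2+0+8=12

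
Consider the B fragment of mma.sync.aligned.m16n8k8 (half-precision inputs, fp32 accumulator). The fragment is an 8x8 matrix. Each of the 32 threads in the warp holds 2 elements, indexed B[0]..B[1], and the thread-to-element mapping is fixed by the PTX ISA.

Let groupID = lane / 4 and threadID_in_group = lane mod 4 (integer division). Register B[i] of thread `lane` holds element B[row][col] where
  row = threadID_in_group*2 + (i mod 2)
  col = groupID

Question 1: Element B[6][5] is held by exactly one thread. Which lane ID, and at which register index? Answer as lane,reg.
c:5=>grp=5  r:6=>tig=3,lo=0
L=5*4+3=23  i=0=0

23,0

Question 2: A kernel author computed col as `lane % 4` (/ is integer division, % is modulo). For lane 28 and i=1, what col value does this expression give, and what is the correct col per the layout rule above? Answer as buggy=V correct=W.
`lane % 4`[28,1]→0
28: G=7,T=0
[1] (0*2+1,7) = (1,7)
col: 0 vs 7

buggy=0 correct=7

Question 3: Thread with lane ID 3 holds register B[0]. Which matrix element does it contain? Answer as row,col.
6,0

lane 3=>3/4=0, 3 mod 4=3
i=0  r:2·3+0=>6  c:0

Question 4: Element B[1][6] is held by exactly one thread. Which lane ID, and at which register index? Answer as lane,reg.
24,1

c=6⇒gr=6  r=1⇒th=0,odd=1
L=6*4+0=24  i=1=1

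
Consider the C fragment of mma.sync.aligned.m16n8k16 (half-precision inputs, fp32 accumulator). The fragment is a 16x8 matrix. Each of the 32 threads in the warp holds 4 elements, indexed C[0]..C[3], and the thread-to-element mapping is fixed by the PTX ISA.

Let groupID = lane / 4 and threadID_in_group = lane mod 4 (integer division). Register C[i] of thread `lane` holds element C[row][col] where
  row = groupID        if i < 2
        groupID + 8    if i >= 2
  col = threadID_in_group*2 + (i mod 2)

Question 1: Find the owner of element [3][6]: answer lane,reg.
15,0

r=3⇒gr=3,Rb=0  c=6⇒th=3,odd=0
L=3*4+3=15  i=0*2+0=0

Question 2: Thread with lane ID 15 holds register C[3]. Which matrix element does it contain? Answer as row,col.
lane 15: gid=3 (15/4), tid=3 (15%4)
i=3: r=3+8=11, c=3*2+1=7

11,7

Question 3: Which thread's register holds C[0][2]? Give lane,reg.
r=0→G=0,rhi=0  c=2→T=1,p=0
L=0*4+1=1  i=0*2+0=0

1,0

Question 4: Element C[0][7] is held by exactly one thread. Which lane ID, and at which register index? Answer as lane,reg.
r=0⇒gr=0,Rb=0  c=7⇒th=3,odd=1
L=0*4+3=3  i=0*2+1=1

3,1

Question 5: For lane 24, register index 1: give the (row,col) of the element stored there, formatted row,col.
6,1

lane 24: gid=6 (24/4), tid=0 (24%4)
i=1: r=6+0=6, c=0*2+1=1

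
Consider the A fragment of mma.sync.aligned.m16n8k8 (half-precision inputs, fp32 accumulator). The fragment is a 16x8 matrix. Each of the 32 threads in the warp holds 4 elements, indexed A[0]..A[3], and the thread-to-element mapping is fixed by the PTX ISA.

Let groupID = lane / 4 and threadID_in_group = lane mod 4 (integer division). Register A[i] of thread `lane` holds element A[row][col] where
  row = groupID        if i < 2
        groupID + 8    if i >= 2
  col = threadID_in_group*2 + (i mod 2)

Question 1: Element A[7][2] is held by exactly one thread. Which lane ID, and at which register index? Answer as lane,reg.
r=7→G=7,rhi=0  c=2→T=1,p=0
L=7*4+1=29  i=0*2+0=0

29,0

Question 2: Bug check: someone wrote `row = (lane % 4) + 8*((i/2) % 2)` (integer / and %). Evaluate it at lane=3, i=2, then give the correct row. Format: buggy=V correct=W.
buggy=11 correct=8

`(lane % 4) + 8*((i/2) % 2)`[3,2]->11
lane 3->3/4=0, 3 mod 4=3
i=2  r:0+8->8  c:2·3+0->6
row: 11 vs 8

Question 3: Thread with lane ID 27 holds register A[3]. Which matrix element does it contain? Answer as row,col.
lane 27: grp=6 (27/4), tig=3 (27%4)
i=3: r=6+8=14, c=3*2+1=7

14,7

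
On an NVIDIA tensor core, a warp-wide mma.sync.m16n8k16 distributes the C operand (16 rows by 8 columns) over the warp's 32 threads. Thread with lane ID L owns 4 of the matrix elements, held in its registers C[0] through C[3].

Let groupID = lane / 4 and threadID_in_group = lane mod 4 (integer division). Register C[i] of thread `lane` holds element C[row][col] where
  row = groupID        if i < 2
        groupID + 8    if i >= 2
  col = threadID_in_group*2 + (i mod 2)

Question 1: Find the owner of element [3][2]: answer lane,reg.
r=3->g=3,rb=0  c=2->t=1,b0=0
L=3*4+1=13  i=0*2+0=0

13,0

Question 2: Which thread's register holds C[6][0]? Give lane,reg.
r:6=>grp=6,rB=0  c:0=>tig=0,lo=0
L=6*4+0=24  i=0*2+0=0

24,0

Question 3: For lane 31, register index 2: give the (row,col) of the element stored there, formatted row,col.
15,6

31: G=7,T=3
[2] (7+8,3*2+0) = (15,6)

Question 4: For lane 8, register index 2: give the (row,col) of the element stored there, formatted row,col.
10,0

8: gr=2,th=0
[2] (2+8,0*2+0) = (10,0)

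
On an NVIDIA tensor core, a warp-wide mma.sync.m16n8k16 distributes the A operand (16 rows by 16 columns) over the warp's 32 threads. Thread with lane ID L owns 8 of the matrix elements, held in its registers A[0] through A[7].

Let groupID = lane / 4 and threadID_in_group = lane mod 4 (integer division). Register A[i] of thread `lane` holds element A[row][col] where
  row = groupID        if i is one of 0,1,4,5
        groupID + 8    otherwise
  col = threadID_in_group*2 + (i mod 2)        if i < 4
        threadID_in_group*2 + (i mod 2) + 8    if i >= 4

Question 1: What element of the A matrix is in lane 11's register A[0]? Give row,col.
2,6

L=11->g=11>>2=2, t=11&3=3
[0]->row 2+0=2  col 3·2+0+0=6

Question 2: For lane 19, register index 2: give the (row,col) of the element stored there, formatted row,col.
lane 19: grp=4 (19/4), tig=3 (19%4)
i=2: r=4+8=12, c=3*2+0+0=6

12,6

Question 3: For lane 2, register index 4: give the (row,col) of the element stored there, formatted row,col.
0,12

lane 2: grp=0 (2/4), tig=2 (2%4)
i=4: r=0+0=0, c=2*2+0+8=12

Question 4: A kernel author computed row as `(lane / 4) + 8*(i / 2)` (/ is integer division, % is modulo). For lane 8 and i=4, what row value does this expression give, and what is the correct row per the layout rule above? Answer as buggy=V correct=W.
`(lane / 4) + 8*(i / 2)`[8,4]⇒18
lane 8⇒8/4=2, 8 mod 4=0
i=4  r:2+0⇒2  c:2·0+0+8⇒8
row: 18 vs 2

buggy=18 correct=2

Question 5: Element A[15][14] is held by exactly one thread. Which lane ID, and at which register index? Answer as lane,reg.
r=15→G=7,rhi=1  c=14→chi=1,T=3,p=0
L=7*4+3=31  i=1*4+1*2+0=6

31,6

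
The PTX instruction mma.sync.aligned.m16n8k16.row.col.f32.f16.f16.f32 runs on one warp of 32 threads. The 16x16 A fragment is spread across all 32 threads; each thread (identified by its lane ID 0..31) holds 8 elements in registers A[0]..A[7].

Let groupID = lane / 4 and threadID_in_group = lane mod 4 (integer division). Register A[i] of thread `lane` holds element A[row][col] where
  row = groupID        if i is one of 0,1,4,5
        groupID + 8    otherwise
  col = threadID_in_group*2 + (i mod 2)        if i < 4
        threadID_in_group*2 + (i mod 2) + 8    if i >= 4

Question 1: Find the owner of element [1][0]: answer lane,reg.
4,0

r=1->g=1,rb=0  c=0->cb=0,t=0,b0=0
L=1*4+0=4  i=0*4+0*2+0=0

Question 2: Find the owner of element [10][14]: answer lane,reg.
11,6

r=10⇒gr=2,Rb=1  c=14⇒Cb=1,th=3,odd=0
L=2*4+3=11  i=1*4+1*2+0=6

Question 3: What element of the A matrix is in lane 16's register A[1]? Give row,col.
16: g=4,t=0
[1] (4+0,0*2+1+0) = (4,1)

4,1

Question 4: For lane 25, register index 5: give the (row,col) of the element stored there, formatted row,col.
25: G=6,T=1
[5] (6+0,1*2+1+8) = (6,11)

6,11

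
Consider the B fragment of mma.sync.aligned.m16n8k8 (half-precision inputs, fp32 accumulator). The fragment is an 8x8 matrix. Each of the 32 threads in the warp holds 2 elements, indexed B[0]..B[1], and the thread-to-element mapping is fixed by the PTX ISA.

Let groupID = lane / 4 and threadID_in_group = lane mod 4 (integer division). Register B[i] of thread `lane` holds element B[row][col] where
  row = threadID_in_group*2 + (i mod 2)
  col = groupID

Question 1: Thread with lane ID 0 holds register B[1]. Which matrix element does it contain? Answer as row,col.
1,0

lane 0→0/4=0, 0 mod 4=0
i=1  r:2·0+1→1  c:0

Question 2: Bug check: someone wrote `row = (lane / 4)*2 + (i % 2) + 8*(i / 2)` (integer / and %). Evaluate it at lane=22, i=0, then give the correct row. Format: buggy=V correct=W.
buggy=10 correct=4

`(lane / 4)*2 + (i % 2) + 8*(i / 2)`[22,0]⇒10
lane 22: gr=5 (22/4), th=2 (22%4)
i=0: r=2*2+0=4, c=gr=5
row: 10 vs 4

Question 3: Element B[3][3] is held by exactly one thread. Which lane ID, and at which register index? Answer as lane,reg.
13,1

c:3=>grp=3  r:3=>tig=1,lo=1
L=3*4+1=13  i=1=1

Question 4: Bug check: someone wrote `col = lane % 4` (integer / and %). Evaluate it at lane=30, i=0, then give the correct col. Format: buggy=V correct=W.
`lane % 4`[30,0]→2
30: G=7,T=2
[0] (2*2+0,7) = (4,7)
col: 2 vs 7

buggy=2 correct=7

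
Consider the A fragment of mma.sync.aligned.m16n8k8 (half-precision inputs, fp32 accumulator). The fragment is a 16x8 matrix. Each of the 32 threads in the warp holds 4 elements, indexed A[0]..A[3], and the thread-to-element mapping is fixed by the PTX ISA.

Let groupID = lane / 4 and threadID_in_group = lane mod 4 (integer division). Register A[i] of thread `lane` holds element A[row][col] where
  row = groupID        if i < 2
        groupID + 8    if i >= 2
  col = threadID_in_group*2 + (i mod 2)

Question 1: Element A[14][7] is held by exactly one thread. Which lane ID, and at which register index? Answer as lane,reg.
27,3

r:14=>grp=6,rB=1  c:7=>tig=3,lo=1
L=6*4+3=27  i=1*2+1=3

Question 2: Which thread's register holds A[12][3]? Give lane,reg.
17,3

r:12=>grp=4,rB=1  c:3=>tig=1,lo=1
L=4*4+1=17  i=1*2+1=3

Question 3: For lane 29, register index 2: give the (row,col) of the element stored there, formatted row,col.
lane 29->29/4=7, 29 mod 4=1
i=2  r:7+8->15  c:2·1+0->2

15,2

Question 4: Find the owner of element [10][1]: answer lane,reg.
8,3

r: 10->gid=2,r8=1  c: 1->tid=0,i&1=1
L=2*4+0=8  i=1*2+1=3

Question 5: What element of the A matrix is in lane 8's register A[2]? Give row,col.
10,0

L=8->g=8>>2=2, t=8&3=0
[2]->row 2+8=10  col 0·2+0=0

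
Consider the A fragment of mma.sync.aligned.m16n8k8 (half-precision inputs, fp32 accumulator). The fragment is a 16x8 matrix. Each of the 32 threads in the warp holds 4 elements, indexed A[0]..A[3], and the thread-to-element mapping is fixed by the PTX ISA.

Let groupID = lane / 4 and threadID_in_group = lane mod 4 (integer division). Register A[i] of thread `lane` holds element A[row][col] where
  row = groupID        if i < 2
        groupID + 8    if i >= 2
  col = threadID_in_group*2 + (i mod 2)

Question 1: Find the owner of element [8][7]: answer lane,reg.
3,3

r=8->g=0,rb=1  c=7->t=3,b0=1
L=0*4+3=3  i=1*2+1=3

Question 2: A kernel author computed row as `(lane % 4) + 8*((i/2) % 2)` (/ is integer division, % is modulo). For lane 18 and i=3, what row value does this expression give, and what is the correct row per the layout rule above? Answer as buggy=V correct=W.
`(lane % 4) + 8*((i/2) % 2)`[18,3]→10
18: G=4,T=2
[3] (4+8,2*2+1) = (12,5)
row: 10 vs 12

buggy=10 correct=12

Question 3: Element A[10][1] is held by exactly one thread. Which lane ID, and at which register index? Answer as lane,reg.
8,3

r:10=>grp=2,rB=1  c:1=>tig=0,lo=1
L=2*4+0=8  i=1*2+1=3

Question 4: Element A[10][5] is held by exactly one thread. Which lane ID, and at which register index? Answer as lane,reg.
r=10->g=2,rb=1  c=5->t=2,b0=1
L=2*4+2=10  i=1*2+1=3

10,3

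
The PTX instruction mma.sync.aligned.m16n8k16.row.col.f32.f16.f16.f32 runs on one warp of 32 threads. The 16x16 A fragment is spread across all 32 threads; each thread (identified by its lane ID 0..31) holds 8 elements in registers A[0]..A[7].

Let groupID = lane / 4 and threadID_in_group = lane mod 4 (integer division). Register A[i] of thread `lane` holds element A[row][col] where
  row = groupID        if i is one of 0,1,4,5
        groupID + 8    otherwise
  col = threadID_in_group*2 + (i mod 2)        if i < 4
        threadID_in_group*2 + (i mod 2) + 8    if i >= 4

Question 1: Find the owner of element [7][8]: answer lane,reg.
r=7->g=7,rb=0  c=8->cb=1,t=0,b0=0
L=7*4+0=28  i=1*4+0*2+0=4

28,4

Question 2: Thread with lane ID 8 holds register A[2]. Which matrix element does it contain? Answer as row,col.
lane 8->8/4=2, 8 mod 4=0
i=2  r:2+8->10  c:2·0+0+0->0

10,0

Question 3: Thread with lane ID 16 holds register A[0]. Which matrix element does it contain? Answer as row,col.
16: grp=4,tig=0
[0] (4+0,0*2+0+0) = (4,0)

4,0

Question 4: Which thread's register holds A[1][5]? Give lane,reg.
6,1

r: 1->gid=1,r8=0  c: 5->c8=0,tid=2,i&1=1
L=1*4+2=6  i=0*4+0*2+1=1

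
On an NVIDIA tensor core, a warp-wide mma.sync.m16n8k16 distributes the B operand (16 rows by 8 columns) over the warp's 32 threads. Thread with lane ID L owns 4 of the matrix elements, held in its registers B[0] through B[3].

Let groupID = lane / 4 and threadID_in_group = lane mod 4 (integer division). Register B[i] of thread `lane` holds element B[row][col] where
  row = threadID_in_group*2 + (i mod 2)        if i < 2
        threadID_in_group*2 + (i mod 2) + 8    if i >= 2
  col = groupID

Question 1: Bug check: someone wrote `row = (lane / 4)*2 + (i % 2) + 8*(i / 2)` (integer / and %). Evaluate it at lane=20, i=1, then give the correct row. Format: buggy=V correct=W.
`(lane / 4)*2 + (i % 2) + 8*(i / 2)`[20,1]→11
20: G=5,T=0
[1] (0*2+1+0,5) = (1,5)
row: 11 vs 1

buggy=11 correct=1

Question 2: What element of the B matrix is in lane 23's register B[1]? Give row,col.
7,5

L=23→G=23>>2=5, T=23&3=3
[1]→row 3·2+1+0=7  col G=5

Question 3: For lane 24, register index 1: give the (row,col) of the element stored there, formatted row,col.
24: G=6,T=0
[1] (0*2+1+0,6) = (1,6)

1,6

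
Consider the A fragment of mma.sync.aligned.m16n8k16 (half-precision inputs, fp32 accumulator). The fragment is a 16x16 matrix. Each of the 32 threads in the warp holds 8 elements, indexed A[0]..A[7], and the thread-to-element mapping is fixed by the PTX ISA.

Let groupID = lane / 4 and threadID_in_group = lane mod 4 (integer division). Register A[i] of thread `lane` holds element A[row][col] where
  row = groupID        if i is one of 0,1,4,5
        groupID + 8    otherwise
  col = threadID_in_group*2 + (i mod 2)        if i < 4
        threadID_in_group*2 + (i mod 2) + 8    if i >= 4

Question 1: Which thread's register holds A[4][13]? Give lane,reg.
18,5

r=4->g=4,rb=0  c=13->cb=1,t=2,b0=1
L=4*4+2=18  i=1*4+0*2+1=5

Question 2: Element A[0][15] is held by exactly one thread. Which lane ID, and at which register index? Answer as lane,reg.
r=0→G=0,rhi=0  c=15→chi=1,T=3,p=1
L=0*4+3=3  i=1*4+0*2+1=5

3,5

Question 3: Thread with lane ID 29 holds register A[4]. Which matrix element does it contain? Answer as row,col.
7,10

lane 29⇒29/4=7, 29 mod 4=1
i=4  r:7+0⇒7  c:2·1+0+8⇒10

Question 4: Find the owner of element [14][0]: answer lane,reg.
24,2

r=14→G=6,rhi=1  c=0→chi=0,T=0,p=0
L=6*4+0=24  i=0*4+1*2+0=2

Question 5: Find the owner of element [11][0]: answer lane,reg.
12,2

r=11⇒gr=3,Rb=1  c=0⇒Cb=0,th=0,odd=0
L=3*4+0=12  i=0*4+1*2+0=2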